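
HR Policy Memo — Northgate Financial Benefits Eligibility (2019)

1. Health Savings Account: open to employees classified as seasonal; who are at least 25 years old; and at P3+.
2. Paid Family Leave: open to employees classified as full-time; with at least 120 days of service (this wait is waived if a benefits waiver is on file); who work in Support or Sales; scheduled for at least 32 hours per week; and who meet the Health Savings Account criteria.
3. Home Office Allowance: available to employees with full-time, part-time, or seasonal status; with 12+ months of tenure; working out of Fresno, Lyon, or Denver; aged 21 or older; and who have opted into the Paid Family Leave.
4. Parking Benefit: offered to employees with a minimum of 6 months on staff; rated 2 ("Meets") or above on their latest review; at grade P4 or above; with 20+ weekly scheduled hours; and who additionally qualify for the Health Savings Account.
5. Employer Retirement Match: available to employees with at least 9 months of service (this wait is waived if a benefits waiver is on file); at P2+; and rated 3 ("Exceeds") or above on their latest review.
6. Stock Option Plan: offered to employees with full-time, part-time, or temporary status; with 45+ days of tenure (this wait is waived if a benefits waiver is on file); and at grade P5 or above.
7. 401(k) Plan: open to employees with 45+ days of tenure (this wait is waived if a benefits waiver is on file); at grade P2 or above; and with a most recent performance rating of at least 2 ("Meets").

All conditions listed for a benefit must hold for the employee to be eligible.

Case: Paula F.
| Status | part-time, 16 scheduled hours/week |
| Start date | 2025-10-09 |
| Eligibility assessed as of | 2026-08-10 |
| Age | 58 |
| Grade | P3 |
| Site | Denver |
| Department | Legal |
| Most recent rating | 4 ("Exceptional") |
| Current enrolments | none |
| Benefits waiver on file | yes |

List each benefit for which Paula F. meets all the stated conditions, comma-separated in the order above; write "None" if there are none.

Employer Retirement Match, 401(k) Plan

Service from 2025-10-09 to 2026-08-10: 305 days.
Health Savings Account — status part-time ✗ (requires seasonal) → not eligible.
Paid Family Leave — status part-time ✗ (requires full-time) → not eligible.
Home Office Allowance — status part-time ✓; service 305 days < 12 months (≈360 days) ✗ → not eligible.
Parking Benefit — service 305 days ≥ 6 months (≈180 days) ✓; rating 4 ≥ 2 ✓; grade P3 < P4 ✗ → not eligible.
Employer Retirement Match — benefits waiver on file ✓; grade P3 ≥ P2 ✓; rating 4 ≥ 3 ✓ → eligible.
Stock Option Plan — status part-time ✓; benefits waiver on file ✓; grade P3 < P5 ✗ → not eligible.
401(k) Plan — benefits waiver on file ✓; grade P3 ≥ P2 ✓; rating 4 ≥ 2 ✓ → eligible.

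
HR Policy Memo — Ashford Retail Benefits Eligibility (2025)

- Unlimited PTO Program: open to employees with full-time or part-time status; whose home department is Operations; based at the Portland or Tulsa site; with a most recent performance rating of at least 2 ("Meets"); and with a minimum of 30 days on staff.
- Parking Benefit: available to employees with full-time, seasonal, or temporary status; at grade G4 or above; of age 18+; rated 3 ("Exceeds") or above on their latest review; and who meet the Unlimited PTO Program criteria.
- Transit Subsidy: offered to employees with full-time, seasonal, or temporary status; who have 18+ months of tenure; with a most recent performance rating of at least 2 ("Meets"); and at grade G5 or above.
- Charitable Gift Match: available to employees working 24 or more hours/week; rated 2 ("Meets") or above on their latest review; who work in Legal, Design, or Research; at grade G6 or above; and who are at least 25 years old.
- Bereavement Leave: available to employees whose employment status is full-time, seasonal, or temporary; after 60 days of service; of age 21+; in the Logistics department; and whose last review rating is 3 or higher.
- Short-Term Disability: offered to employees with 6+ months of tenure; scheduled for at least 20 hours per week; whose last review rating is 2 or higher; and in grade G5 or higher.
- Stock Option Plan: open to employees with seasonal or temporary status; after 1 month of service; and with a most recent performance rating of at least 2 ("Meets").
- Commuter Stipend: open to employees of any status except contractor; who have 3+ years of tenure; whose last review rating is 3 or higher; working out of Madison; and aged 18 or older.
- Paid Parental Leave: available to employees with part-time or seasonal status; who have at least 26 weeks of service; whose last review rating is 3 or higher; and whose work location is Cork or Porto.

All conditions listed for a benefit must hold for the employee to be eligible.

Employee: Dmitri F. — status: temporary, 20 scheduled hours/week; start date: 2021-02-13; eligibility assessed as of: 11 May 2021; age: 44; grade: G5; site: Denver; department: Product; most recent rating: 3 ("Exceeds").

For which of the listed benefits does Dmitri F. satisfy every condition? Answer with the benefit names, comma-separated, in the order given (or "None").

Stock Option Plan

Service from 2021-02-13 to 11 May 2021: 87 days.
Unlimited PTO Program — status temporary ✗ (requires full-time or part-time) → not eligible.
Parking Benefit — status temporary ✓; grade G5 ≥ G4 ✓; age 44 ≥ 18 ✓; rating 3 ≥ 3 ✓; not eligible for Unlimited PTO Program ✗ → not eligible.
Transit Subsidy — status temporary ✓; service 87 days < 18 months (≈540 days) ✗ → not eligible.
Charitable Gift Match — 20 hrs/wk < 24 ✗ → not eligible.
Bereavement Leave — status temporary ✓; service 87 days ≥ 60 days ✓; age 44 ≥ 21 ✓; dept Product ✗ → not eligible.
Short-Term Disability — service 87 days < 6 months (≈180 days) ✗ → not eligible.
Stock Option Plan — status temporary ✓; service 87 days ≥ 1 month (≈30 days) ✓; rating 3 ≥ 2 ✓ → eligible.
Commuter Stipend — status temporary ✓ (not excluded); service 87 days < 3 years (≈1095 days) ✗ → not eligible.
Paid Parental Leave — status temporary ✗ (requires part-time or seasonal) → not eligible.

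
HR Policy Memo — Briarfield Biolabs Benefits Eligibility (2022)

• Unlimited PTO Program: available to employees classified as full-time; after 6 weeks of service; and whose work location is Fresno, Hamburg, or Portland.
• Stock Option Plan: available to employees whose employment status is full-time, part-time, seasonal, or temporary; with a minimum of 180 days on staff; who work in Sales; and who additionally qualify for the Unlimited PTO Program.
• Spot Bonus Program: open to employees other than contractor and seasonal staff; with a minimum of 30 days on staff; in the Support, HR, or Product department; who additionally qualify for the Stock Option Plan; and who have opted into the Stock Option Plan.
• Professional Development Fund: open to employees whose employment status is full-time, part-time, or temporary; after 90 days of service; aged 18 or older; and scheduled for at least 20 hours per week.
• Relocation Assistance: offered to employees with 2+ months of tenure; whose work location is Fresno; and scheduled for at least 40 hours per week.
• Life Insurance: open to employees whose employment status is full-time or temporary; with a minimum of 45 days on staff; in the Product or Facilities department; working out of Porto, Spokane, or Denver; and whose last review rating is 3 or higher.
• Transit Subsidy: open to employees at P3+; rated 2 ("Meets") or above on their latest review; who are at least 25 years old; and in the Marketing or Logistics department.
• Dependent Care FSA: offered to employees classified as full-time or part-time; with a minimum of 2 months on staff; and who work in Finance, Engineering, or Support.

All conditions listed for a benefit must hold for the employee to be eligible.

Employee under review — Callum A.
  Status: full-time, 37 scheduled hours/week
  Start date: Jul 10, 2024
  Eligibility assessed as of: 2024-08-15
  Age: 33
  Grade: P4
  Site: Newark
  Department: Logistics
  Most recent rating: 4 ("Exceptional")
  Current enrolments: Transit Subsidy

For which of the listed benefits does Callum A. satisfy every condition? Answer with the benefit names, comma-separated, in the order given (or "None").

Service from Jul 10, 2024 to 2024-08-15: 36 days.
Unlimited PTO Program — status full-time ✓; service 36 days < 6 weeks (≈42 days) ✗ → not eligible.
Stock Option Plan — status full-time ✓; service 36 days < 180 days ✗ → not eligible.
Spot Bonus Program — status full-time ✓ (not excluded); service 36 days ≥ 30 days ✓; dept Logistics ✗ → not eligible.
Professional Development Fund — status full-time ✓; service 36 days < 90 days ✗ → not eligible.
Relocation Assistance — service 36 days < 2 months (≈60 days) ✗ → not eligible.
Life Insurance — status full-time ✓; service 36 days < 45 days ✗ → not eligible.
Transit Subsidy — grade P4 ≥ P3 ✓; rating 4 ≥ 2 ✓; age 33 ≥ 25 ✓; dept Logistics ✓ → eligible.
Dependent Care FSA — status full-time ✓; service 36 days < 2 months (≈60 days) ✗ → not eligible.

Transit Subsidy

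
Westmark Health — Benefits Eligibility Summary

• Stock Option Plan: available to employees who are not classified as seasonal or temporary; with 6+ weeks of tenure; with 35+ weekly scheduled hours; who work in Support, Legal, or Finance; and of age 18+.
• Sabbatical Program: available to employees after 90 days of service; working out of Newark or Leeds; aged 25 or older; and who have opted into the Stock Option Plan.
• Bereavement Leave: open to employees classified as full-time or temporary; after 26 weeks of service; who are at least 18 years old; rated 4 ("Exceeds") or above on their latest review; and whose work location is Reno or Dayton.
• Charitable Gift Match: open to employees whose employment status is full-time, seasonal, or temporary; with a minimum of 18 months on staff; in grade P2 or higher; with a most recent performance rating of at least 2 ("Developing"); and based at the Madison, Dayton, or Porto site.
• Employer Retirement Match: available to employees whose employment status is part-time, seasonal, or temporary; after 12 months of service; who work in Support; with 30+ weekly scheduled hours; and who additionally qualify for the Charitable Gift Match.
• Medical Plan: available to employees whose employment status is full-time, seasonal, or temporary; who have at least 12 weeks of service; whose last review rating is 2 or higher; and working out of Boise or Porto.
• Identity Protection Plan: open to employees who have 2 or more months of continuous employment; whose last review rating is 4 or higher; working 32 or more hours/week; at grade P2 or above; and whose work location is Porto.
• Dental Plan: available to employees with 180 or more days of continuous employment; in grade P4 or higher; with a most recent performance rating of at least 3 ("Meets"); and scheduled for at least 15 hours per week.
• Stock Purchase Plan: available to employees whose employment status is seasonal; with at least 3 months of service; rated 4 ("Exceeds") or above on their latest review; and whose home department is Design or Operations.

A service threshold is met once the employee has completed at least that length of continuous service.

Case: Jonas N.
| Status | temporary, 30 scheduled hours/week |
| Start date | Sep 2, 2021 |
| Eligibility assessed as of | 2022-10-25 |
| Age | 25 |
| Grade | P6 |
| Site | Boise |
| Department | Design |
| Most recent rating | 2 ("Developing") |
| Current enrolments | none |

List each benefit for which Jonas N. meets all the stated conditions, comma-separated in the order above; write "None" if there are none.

Service from Sep 2, 2021 to 2022-10-25: 418 days.
Stock Option Plan — status temporary ✗ (excluded) → not eligible.
Sabbatical Program — service 418 days ≥ 90 days ✓; site Boise ✗ (not Newark or Leeds) → not eligible.
Bereavement Leave — status temporary ✓; service 418 days ≥ 26 weeks (≈182 days) ✓; age 25 ≥ 18 ✓; rating 2 < 4 ✗ → not eligible.
Charitable Gift Match — status temporary ✓; service 418 days < 18 months (≈540 days) ✗ → not eligible.
Employer Retirement Match — status temporary ✓; service 418 days ≥ 12 months (≈360 days) ✓; dept Design ✗ → not eligible.
Medical Plan — status temporary ✓; service 418 days ≥ 12 weeks (≈84 days) ✓; rating 2 ≥ 2 ✓; site Boise ✓ → eligible.
Identity Protection Plan — service 418 days ≥ 2 months (≈60 days) ✓; rating 2 < 4 ✗ → not eligible.
Dental Plan — service 418 days ≥ 180 days ✓; grade P6 ≥ P4 ✓; rating 2 < 3 ✗ → not eligible.
Stock Purchase Plan — status temporary ✗ (requires seasonal) → not eligible.

Medical Plan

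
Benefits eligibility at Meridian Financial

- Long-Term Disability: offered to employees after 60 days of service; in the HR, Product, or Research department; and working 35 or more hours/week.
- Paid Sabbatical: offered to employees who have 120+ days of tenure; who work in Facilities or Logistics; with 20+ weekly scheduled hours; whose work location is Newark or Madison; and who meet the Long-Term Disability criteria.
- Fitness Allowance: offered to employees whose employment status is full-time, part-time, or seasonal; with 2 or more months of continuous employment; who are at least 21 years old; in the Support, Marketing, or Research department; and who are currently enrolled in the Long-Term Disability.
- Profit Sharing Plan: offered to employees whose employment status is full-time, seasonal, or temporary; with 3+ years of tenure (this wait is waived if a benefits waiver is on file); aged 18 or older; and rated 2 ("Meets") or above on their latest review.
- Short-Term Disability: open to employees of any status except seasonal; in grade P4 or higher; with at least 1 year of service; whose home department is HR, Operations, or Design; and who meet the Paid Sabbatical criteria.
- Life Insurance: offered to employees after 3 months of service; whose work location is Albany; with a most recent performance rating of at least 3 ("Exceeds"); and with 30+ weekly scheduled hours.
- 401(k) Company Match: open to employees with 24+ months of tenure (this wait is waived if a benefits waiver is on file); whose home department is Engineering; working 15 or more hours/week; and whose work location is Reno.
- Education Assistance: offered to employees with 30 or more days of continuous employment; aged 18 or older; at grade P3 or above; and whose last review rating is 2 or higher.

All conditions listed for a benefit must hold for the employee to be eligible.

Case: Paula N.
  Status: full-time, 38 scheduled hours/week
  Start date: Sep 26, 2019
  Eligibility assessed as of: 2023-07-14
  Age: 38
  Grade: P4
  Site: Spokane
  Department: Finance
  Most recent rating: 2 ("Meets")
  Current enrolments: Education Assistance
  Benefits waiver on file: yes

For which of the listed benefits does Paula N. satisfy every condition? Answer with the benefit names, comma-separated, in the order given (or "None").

Profit Sharing Plan, Education Assistance

Service from Sep 26, 2019 to 2023-07-14: 1387 days.
Long-Term Disability — service 1387 days ≥ 60 days ✓; dept Finance ✗ → not eligible.
Paid Sabbatical — service 1387 days ≥ 120 days ✓; dept Finance ✗ → not eligible.
Fitness Allowance — status full-time ✓; service 1387 days ≥ 2 months (≈60 days) ✓; age 38 ≥ 21 ✓; dept Finance ✗ → not eligible.
Profit Sharing Plan — status full-time ✓; benefits waiver on file ✓; age 38 ≥ 18 ✓; rating 2 ≥ 2 ✓ → eligible.
Short-Term Disability — status full-time ✓ (not excluded); grade P4 ≥ P4 ✓; service 1387 days ≥ 1 year (≈365 days) ✓; dept Finance ✗ → not eligible.
Life Insurance — service 1387 days ≥ 3 months (≈90 days) ✓; site Spokane ✗ (not Albany) → not eligible.
401(k) Company Match — benefits waiver on file ✓; dept Finance ✗ → not eligible.
Education Assistance — service 1387 days ≥ 30 days ✓; age 38 ≥ 18 ✓; grade P4 ≥ P3 ✓; rating 2 ≥ 2 ✓ → eligible.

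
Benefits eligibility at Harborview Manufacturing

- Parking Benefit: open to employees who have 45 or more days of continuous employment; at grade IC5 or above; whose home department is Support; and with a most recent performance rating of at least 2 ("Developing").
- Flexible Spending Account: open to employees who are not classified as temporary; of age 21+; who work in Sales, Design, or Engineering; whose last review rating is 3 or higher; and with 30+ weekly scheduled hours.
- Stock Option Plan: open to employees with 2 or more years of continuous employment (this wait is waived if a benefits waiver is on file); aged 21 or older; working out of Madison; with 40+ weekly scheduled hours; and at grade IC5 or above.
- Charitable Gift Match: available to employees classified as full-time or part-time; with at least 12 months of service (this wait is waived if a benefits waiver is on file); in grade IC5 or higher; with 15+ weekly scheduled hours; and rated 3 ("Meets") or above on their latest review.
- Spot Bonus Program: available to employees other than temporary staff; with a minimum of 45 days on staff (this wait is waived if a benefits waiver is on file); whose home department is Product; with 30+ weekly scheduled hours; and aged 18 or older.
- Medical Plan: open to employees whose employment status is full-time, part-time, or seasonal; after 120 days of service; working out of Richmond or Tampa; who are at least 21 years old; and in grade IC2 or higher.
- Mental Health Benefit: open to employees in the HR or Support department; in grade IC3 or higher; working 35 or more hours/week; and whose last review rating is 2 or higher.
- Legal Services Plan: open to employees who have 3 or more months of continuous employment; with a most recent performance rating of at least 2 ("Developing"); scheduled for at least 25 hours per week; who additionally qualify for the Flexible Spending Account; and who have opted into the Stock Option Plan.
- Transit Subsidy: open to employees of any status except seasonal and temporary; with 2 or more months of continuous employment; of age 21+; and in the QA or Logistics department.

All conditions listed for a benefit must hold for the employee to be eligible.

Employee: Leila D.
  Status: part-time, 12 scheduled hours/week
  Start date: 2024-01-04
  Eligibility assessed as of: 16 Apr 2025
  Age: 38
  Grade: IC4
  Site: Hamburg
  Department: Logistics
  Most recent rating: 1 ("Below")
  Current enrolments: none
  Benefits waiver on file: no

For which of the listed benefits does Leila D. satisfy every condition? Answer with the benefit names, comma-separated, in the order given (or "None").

Service from 2024-01-04 to 16 Apr 2025: 468 days.
Parking Benefit — service 468 days ≥ 45 days ✓; grade IC4 < IC5 ✗ → not eligible.
Flexible Spending Account — status part-time ✓ (not excluded); age 38 ≥ 21 ✓; dept Logistics ✗ → not eligible.
Stock Option Plan — no waiver, service 468 days < 2 years (≈730 days) ✗ → not eligible.
Charitable Gift Match — status part-time ✓; no waiver, service 468 days ≥ 12 months (≈360 days) ✓; grade IC4 < IC5 ✗ → not eligible.
Spot Bonus Program — status part-time ✓ (not excluded); no waiver, service 468 days ≥ 45 days ✓; dept Logistics ✗ → not eligible.
Medical Plan — status part-time ✓; service 468 days ≥ 120 days ✓; site Hamburg ✗ (not Richmond or Tampa) → not eligible.
Mental Health Benefit — dept Logistics ✗ → not eligible.
Legal Services Plan — service 468 days ≥ 3 months (≈90 days) ✓; rating 1 < 2 ✗ → not eligible.
Transit Subsidy — status part-time ✓ (not excluded); service 468 days ≥ 2 months (≈60 days) ✓; age 38 ≥ 21 ✓; dept Logistics ✓ → eligible.

Transit Subsidy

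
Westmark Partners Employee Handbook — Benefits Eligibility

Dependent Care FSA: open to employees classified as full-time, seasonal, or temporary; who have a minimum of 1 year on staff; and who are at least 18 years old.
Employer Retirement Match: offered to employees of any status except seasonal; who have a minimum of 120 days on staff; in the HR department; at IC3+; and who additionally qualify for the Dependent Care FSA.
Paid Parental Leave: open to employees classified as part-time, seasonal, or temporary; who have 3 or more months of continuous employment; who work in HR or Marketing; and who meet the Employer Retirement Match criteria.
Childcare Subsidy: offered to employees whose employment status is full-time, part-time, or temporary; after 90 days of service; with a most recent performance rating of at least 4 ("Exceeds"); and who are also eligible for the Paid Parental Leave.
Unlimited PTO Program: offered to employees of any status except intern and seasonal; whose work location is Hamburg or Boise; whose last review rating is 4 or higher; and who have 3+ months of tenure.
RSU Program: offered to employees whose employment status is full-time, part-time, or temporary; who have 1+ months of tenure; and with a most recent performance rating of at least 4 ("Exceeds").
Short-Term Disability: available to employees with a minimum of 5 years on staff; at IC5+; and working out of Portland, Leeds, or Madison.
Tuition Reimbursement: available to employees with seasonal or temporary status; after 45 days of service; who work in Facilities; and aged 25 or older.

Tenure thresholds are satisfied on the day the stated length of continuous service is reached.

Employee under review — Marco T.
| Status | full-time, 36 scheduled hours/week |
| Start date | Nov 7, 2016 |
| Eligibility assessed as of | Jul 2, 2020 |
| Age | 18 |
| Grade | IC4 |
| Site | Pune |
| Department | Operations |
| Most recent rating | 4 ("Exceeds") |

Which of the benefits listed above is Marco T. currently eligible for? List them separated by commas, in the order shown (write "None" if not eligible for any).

Service from Nov 7, 2016 to Jul 2, 2020: 1333 days.
Dependent Care FSA — status full-time ✓; service 1333 days ≥ 1 year (≈365 days) ✓; age 18 ≥ 18 ✓ → eligible.
Employer Retirement Match — status full-time ✓ (not excluded); service 1333 days ≥ 120 days ✓; dept Operations ✗ → not eligible.
Paid Parental Leave — status full-time ✗ (requires part-time, seasonal, or temporary) → not eligible.
Childcare Subsidy — status full-time ✓; service 1333 days ≥ 90 days ✓; rating 4 ≥ 4 ✓; not eligible for Paid Parental Leave ✗ → not eligible.
Unlimited PTO Program — status full-time ✓ (not excluded); site Pune ✗ (not Hamburg or Boise) → not eligible.
RSU Program — status full-time ✓; service 1333 days ≥ 1 month (≈30 days) ✓; rating 4 ≥ 4 ✓ → eligible.
Short-Term Disability — service 1333 days < 5 years (≈1825 days) ✗ → not eligible.
Tuition Reimbursement — status full-time ✗ (requires seasonal or temporary) → not eligible.

Dependent Care FSA, RSU Program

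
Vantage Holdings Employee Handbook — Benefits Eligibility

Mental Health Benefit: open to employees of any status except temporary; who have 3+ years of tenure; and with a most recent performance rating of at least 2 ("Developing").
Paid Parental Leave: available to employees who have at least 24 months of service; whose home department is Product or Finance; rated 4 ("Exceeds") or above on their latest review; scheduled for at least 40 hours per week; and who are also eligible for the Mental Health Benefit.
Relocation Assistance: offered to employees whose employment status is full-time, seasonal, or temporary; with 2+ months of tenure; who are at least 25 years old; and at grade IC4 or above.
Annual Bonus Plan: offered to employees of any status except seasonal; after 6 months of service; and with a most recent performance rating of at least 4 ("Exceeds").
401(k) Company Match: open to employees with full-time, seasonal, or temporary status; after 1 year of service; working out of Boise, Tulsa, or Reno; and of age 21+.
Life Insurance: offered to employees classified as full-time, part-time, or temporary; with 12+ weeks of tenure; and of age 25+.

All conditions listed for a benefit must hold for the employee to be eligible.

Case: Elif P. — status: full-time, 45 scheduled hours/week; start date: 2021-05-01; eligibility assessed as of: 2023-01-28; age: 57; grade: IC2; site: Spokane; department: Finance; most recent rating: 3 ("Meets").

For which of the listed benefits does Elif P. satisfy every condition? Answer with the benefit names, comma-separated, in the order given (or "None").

Service from 2021-05-01 to 2023-01-28: 637 days.
Mental Health Benefit — status full-time ✓ (not excluded); service 637 days < 3 years (≈1095 days) ✗ → not eligible.
Paid Parental Leave — service 637 days < 24 months (≈720 days) ✗ → not eligible.
Relocation Assistance — status full-time ✓; service 637 days ≥ 2 months (≈60 days) ✓; age 57 ≥ 25 ✓; grade IC2 < IC4 ✗ → not eligible.
Annual Bonus Plan — status full-time ✓ (not excluded); service 637 days ≥ 6 months (≈180 days) ✓; rating 3 < 4 ✗ → not eligible.
401(k) Company Match — status full-time ✓; service 637 days ≥ 1 year (≈365 days) ✓; site Spokane ✗ (not Boise, Tulsa, or Reno) → not eligible.
Life Insurance — status full-time ✓; service 637 days ≥ 12 weeks (≈84 days) ✓; age 57 ≥ 25 ✓ → eligible.

Life Insurance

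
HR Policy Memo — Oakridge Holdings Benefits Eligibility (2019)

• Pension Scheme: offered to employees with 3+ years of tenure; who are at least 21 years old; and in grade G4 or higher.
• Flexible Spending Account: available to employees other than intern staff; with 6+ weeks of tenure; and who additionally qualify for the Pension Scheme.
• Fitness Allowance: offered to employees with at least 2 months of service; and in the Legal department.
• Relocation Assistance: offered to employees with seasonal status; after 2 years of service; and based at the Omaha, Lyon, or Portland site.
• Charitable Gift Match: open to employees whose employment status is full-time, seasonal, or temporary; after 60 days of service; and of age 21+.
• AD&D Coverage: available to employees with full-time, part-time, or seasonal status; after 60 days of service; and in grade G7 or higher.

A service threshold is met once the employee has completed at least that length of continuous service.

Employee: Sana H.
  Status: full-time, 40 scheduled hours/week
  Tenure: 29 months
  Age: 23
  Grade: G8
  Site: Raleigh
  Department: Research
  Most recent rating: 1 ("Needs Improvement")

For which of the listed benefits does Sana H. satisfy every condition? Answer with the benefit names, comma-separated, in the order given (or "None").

Charitable Gift Match, AD&D Coverage

Pension Scheme — service 29 months < 3 years (≈1095 days) ✗ → not eligible.
Flexible Spending Account — status full-time ✓ (not excluded); service 29 months ≥ 6 weeks (≈42 days) ✓; not eligible for Pension Scheme ✗ → not eligible.
Fitness Allowance — service 29 months ≥ 2 months ✓; dept Research ✗ → not eligible.
Relocation Assistance — status full-time ✗ (requires seasonal) → not eligible.
Charitable Gift Match — status full-time ✓; service 29 months ≥ 60 days ✓; age 23 ≥ 21 ✓ → eligible.
AD&D Coverage — status full-time ✓; service 29 months ≥ 60 days ✓; grade G8 ≥ G7 ✓ → eligible.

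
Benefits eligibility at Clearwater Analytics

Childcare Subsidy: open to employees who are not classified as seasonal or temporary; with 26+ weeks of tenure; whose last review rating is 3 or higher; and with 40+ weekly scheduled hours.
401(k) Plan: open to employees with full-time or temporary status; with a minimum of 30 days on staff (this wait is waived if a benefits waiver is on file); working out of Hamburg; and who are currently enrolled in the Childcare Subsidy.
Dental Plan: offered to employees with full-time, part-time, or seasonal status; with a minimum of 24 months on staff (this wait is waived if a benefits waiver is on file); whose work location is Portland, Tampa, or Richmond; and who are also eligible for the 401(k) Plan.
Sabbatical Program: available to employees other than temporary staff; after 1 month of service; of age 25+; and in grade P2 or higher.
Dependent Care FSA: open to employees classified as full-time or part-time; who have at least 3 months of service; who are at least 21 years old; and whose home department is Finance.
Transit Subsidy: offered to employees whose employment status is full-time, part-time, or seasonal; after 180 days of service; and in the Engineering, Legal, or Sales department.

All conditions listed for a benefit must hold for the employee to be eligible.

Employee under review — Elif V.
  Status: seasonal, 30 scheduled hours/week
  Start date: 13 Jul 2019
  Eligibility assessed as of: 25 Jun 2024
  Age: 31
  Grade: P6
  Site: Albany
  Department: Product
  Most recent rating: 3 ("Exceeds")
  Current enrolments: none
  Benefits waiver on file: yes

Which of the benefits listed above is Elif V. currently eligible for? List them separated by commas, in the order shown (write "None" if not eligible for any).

Service from 13 Jul 2019 to 25 Jun 2024: 1809 days.
Childcare Subsidy — status seasonal ✗ (excluded) → not eligible.
401(k) Plan — status seasonal ✗ (requires full-time or temporary) → not eligible.
Dental Plan — status seasonal ✓; benefits waiver on file ✓; site Albany ✗ (not Portland, Tampa, or Richmond) → not eligible.
Sabbatical Program — status seasonal ✓ (not excluded); service 1809 days ≥ 1 month (≈30 days) ✓; age 31 ≥ 25 ✓; grade P6 ≥ P2 ✓ → eligible.
Dependent Care FSA — status seasonal ✗ (requires full-time or part-time) → not eligible.
Transit Subsidy — status seasonal ✓; service 1809 days ≥ 180 days ✓; dept Product ✗ → not eligible.

Sabbatical Program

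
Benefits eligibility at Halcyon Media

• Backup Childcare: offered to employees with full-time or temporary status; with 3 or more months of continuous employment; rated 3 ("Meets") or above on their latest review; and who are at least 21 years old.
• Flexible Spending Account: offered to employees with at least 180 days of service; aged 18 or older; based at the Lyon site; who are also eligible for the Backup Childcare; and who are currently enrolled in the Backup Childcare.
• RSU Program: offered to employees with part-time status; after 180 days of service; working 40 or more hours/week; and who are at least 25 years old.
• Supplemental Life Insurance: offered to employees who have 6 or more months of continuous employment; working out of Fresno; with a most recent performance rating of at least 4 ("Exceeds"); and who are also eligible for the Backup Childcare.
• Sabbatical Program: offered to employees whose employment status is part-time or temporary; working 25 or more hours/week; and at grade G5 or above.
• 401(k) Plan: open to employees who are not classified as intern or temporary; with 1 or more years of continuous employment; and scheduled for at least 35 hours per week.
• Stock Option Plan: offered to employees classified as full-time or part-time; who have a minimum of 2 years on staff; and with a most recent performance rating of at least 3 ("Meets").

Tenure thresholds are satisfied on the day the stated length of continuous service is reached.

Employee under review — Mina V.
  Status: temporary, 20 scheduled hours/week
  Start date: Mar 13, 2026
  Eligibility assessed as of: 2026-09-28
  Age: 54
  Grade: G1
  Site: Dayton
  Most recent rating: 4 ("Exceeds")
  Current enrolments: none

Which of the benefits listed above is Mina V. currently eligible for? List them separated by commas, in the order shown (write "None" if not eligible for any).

Service from Mar 13, 2026 to 2026-09-28: 199 days.
Backup Childcare — status temporary ✓; service 199 days ≥ 3 months (≈90 days) ✓; rating 4 ≥ 3 ✓; age 54 ≥ 21 ✓ → eligible.
Flexible Spending Account — service 199 days ≥ 180 days ✓; age 54 ≥ 18 ✓; site Dayton ✗ (not Lyon) → not eligible.
RSU Program — status temporary ✗ (requires part-time) → not eligible.
Supplemental Life Insurance — service 199 days ≥ 6 months (≈180 days) ✓; site Dayton ✗ (not Fresno) → not eligible.
Sabbatical Program — status temporary ✓; 20 hrs/wk < 25 ✗ → not eligible.
401(k) Plan — status temporary ✗ (excluded) → not eligible.
Stock Option Plan — status temporary ✗ (requires full-time or part-time) → not eligible.

Backup Childcare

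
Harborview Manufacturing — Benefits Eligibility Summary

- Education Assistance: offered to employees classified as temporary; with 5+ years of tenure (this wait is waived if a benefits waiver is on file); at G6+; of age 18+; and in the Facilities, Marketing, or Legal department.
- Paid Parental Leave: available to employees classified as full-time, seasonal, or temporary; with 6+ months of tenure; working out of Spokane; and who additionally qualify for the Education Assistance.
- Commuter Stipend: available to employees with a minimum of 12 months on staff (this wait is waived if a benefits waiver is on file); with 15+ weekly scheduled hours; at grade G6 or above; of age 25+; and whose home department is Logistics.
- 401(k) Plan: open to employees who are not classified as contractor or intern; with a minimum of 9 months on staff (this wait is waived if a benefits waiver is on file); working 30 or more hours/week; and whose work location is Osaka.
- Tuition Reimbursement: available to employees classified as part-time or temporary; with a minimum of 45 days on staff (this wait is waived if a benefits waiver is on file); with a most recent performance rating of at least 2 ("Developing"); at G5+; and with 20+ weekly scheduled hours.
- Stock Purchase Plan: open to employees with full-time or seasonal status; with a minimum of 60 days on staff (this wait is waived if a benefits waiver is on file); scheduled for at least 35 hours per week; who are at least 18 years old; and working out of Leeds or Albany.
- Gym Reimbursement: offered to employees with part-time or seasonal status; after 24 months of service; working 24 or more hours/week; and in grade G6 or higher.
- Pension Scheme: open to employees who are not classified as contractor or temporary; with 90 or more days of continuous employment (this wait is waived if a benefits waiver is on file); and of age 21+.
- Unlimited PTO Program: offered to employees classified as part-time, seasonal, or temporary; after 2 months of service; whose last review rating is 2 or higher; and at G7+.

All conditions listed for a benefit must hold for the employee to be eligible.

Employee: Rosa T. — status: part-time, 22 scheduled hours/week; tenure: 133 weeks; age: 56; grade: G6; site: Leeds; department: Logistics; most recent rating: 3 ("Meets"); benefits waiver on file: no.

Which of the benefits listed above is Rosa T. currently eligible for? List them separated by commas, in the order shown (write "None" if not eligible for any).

Education Assistance — status part-time ✗ (requires temporary) → not eligible.
Paid Parental Leave — status part-time ✗ (requires full-time, seasonal, or temporary) → not eligible.
Commuter Stipend — no waiver, service 133 weeks ≥ 12 months (≈360 days) ✓; 22 hrs/wk ≥ 15 ✓; grade G6 ≥ G6 ✓; age 56 ≥ 25 ✓; dept Logistics ✓ → eligible.
401(k) Plan — status part-time ✓ (not excluded); no waiver, service 133 weeks ≥ 9 months (≈270 days) ✓; 22 hrs/wk < 30 ✗ → not eligible.
Tuition Reimbursement — status part-time ✓; no waiver, service 133 weeks ≥ 45 days ✓; rating 3 ≥ 2 ✓; grade G6 ≥ G5 ✓; 22 hrs/wk ≥ 20 ✓ → eligible.
Stock Purchase Plan — status part-time ✗ (requires full-time or seasonal) → not eligible.
Gym Reimbursement — status part-time ✓; service 133 weeks ≥ 24 months (≈720 days) ✓; 22 hrs/wk < 24 ✗ → not eligible.
Pension Scheme — status part-time ✓ (not excluded); no waiver, service 133 weeks ≥ 90 days ✓; age 56 ≥ 21 ✓ → eligible.
Unlimited PTO Program — status part-time ✓; service 133 weeks ≥ 2 months (≈60 days) ✓; rating 3 ≥ 2 ✓; grade G6 < G7 ✗ → not eligible.

Commuter Stipend, Tuition Reimbursement, Pension Scheme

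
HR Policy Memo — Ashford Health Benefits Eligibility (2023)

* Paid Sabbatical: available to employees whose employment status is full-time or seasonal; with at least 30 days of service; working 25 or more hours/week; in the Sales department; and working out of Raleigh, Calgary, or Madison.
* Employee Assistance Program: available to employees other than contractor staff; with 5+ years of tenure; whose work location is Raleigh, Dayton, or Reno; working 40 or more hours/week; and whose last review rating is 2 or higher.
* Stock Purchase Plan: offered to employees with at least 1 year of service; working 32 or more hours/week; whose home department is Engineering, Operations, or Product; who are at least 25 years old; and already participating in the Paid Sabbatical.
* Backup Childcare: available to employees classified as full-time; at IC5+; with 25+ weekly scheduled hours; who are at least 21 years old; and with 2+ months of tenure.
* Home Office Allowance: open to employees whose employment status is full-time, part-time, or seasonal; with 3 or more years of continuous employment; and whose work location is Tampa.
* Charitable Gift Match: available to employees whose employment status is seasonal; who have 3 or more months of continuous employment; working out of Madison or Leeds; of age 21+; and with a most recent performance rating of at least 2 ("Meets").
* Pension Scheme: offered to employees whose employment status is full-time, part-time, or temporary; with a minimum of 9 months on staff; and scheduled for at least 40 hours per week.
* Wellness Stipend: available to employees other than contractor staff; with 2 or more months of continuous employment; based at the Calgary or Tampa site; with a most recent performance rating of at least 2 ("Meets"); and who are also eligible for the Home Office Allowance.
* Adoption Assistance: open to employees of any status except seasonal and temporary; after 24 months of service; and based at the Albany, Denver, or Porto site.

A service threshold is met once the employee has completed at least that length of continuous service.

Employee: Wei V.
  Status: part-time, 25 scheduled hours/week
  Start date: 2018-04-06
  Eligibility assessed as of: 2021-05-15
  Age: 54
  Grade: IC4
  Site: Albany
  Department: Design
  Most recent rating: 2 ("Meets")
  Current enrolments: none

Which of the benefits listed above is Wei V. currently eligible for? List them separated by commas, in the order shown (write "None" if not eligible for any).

Adoption Assistance

Service from 2018-04-06 to 2021-05-15: 1135 days.
Paid Sabbatical — status part-time ✗ (requires full-time or seasonal) → not eligible.
Employee Assistance Program — status part-time ✓ (not excluded); service 1135 days < 5 years (≈1825 days) ✗ → not eligible.
Stock Purchase Plan — service 1135 days ≥ 1 year (≈365 days) ✓; 25 hrs/wk < 32 ✗ → not eligible.
Backup Childcare — status part-time ✗ (requires full-time) → not eligible.
Home Office Allowance — status part-time ✓; service 1135 days ≥ 3 years (≈1095 days) ✓; site Albany ✗ (not Tampa) → not eligible.
Charitable Gift Match — status part-time ✗ (requires seasonal) → not eligible.
Pension Scheme — status part-time ✓; service 1135 days ≥ 9 months (≈270 days) ✓; 25 hrs/wk < 40 ✗ → not eligible.
Wellness Stipend — status part-time ✓ (not excluded); service 1135 days ≥ 2 months (≈60 days) ✓; site Albany ✗ (not Calgary or Tampa) → not eligible.
Adoption Assistance — status part-time ✓ (not excluded); service 1135 days ≥ 24 months (≈720 days) ✓; site Albany ✓ → eligible.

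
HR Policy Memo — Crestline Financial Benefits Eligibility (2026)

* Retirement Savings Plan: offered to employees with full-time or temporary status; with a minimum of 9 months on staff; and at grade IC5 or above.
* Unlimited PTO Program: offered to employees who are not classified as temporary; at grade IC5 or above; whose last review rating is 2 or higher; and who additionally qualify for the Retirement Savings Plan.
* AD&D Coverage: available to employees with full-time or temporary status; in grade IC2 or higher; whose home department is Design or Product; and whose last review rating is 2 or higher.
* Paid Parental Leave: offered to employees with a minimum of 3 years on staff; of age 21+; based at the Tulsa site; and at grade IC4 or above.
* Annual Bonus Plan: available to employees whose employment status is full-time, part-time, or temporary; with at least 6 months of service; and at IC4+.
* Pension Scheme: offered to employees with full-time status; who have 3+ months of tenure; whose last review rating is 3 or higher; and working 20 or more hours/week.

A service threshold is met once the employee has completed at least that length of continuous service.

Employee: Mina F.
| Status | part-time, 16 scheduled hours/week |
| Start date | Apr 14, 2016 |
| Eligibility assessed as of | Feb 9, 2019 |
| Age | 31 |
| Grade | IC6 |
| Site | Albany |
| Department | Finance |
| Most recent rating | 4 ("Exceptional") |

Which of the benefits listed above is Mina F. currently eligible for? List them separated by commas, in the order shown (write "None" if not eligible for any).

Annual Bonus Plan

Service from Apr 14, 2016 to Feb 9, 2019: 1031 days.
Retirement Savings Plan — status part-time ✗ (requires full-time or temporary) → not eligible.
Unlimited PTO Program — status part-time ✓ (not excluded); grade IC6 ≥ IC5 ✓; rating 4 ≥ 2 ✓; not eligible for Retirement Savings Plan ✗ → not eligible.
AD&D Coverage — status part-time ✗ (requires full-time or temporary) → not eligible.
Paid Parental Leave — service 1031 days < 3 years (≈1095 days) ✗ → not eligible.
Annual Bonus Plan — status part-time ✓; service 1031 days ≥ 6 months (≈180 days) ✓; grade IC6 ≥ IC4 ✓ → eligible.
Pension Scheme — status part-time ✗ (requires full-time) → not eligible.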